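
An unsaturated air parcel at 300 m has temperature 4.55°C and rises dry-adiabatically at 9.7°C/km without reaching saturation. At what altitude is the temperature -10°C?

Height above start = (4.55 − (-10)) / 9.7 = 1.5 km
Altitude = 300 m + 1500 m = 1800 m

1800 m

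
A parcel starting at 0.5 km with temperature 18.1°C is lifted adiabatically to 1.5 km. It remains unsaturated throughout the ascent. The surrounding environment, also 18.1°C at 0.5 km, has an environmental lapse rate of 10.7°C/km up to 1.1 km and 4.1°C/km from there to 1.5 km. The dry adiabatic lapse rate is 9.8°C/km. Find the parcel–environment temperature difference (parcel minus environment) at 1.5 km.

Parcel:
  Dry to 1500 m: -9.8 × 1 km = -9.8°C, so T = 8.3°C.
Environment:
  Environment, lower layer to 1100 m: -10.7 × 0.6 km = -6.42°C, so T = 11.68°C.
  Environment, upper layer to 1500 m: -4.1 × 0.4 km = -1.64°C, so T = 10.04°C.
T_parcel − T_env = 8.3 − 10.04 = -1.74°C

-1.74°C (parcel cooler than environment)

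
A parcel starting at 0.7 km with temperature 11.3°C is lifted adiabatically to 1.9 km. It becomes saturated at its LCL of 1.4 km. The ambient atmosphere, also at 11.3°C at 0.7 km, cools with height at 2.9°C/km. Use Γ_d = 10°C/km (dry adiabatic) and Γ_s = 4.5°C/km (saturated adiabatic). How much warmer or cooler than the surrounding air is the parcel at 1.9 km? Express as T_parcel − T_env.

-5.77°C (parcel cooler than environment)

Parcel:
  Dry to 1400 m: -10 × 0.7 km = -7°C, so T = 4.3°C.
  Saturated to 1900 m: -4.5 × 0.5 km = -2.25°C, so T = 2.05°C.
Environment:
  Environment to 1900 m: -2.9 × 1.2 km = -3.48°C, so T = 7.82°C.
T_parcel − T_env = 2.05 − 7.82 = -5.77°C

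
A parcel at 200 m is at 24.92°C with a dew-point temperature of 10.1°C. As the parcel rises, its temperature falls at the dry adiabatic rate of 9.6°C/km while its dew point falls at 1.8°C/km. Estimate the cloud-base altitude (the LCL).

2100 m

T and T_d converge at 9.6 − 1.8 = 7.8°C per km
Height above start = (24.92 − 10.1) / 7.8 = 1.9 km
LCL altitude = 200 m + 1900 m = 2100 m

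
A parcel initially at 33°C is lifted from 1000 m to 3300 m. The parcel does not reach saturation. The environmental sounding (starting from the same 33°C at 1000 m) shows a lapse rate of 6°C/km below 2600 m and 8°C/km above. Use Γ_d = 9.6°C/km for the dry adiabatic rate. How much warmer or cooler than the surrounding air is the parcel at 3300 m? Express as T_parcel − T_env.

Parcel:
  1000 → 3300 m (dry, 9.6°C/km): ΔT = -9.6 × 2.3 = -22.08°C → T = 10.92°C
Environment:
  1000 → 2600 m (environment, lower layer, 6°C/km): ΔT = -6 × 1.6 = -9.6°C → T = 23.4°C
  2600 → 3300 m (environment, upper layer, 8°C/km): ΔT = -8 × 0.7 = -5.6°C → T = 17.8°C
T_parcel − T_env = 10.92 − 17.8 = -6.88°C

-6.88°C (parcel cooler than environment)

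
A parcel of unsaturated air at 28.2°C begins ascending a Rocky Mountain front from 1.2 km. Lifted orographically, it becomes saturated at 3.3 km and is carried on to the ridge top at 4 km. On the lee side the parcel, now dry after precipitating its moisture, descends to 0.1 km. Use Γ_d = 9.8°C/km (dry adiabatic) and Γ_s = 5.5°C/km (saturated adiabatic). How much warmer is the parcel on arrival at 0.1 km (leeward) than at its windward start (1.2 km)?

+13.79°C

Dry to 3300 m: -9.8 × 2.1 km = -20.58°C, so T = 7.62°C.
Saturated to 4000 m: -5.5 × 0.7 km = -3.85°C, so T = 3.77°C.
Dry descent to 100 m: +9.8 × 3.9 km = +38.22°C, so T = 41.99°C.
Net change vs windward start: 41.99 − 28.2 = +13.79°C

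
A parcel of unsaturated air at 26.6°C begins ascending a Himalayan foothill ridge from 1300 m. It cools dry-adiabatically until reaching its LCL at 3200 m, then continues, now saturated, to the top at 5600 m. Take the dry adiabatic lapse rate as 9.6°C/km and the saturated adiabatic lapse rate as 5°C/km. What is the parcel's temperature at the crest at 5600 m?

Dry to 3200 m: -9.6 × 1.9 km = -18.24°C, so T = 8.36°C.
Saturated to 5600 m: -5 × 2.4 km = -12°C, so T = -3.64°C.

-3.64°C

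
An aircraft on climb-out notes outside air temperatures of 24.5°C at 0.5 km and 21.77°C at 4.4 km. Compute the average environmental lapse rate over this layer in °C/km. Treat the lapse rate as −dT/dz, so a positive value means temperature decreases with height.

Γ = −ΔT/Δz = (24.5 − 21.77) / (4400 − 500) m
  = 2.73°C / 3.9 km = 0.7°C/km

0.7°C/km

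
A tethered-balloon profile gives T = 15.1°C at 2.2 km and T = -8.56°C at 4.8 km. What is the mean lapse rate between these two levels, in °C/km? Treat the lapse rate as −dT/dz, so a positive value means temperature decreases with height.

Γ = −ΔT/Δz = (15.1 − (-8.56)) / (4800 − 2200) m
  = 23.66°C / 2.6 km = 9.1°C/km

9.1°C/km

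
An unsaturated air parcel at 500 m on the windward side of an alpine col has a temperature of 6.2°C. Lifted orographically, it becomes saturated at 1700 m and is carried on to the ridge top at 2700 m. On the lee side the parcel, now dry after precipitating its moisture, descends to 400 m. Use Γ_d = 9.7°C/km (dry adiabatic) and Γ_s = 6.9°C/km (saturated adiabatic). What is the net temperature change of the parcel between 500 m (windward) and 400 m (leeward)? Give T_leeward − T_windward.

500 → 1700 m (dry, 9.7°C/km): ΔT = -9.7 × 1.2 = -11.64°C → T = -5.44°C
1700 → 2700 m (saturated, 6.9°C/km): ΔT = -6.9 × 1 = -6.9°C → T = -12.34°C
2700 → 400 m (dry descent, 9.7°C/km): ΔT = +9.7 × 2.3 = +22.31°C → T = 9.97°C
Net change vs windward start: 9.97 − 6.2 = +3.77°C

+3.77°C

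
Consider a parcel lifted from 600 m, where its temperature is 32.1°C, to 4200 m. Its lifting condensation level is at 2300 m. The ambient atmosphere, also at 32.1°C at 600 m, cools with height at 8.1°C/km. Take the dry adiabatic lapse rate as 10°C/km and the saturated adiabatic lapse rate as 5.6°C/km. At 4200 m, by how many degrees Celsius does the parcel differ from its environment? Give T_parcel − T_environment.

+1.52°C (parcel warmer than environment)

Parcel:
  600–2300 m, dry: Δz = 1.7 km ⇒ ΔT = -17°C; T = 15.1°C
  2300–4200 m, saturated: Δz = 1.9 km ⇒ ΔT = -10.64°C; T = 4.46°C
Environment:
  600–4200 m, environment: Δz = 3.6 km ⇒ ΔT = -29.16°C; T = 2.94°C
T_parcel − T_env = 4.46 − 2.94 = +1.52°C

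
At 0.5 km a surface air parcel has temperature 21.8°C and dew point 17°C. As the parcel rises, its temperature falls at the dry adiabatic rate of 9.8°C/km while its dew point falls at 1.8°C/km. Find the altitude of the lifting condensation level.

1.1 km

T and T_d converge at 9.8 − 1.8 = 8°C per km
Height above start = (21.8 − 17) / 8 = 0.6 km
LCL altitude = 500 m + 600 m = 1100 m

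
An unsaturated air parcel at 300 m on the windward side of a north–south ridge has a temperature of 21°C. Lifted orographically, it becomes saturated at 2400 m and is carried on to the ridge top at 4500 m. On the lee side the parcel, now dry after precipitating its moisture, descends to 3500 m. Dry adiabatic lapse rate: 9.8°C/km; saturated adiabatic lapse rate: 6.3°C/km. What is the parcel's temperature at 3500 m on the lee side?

-3.01°C

300 → 2400 m (dry, 9.8°C/km): ΔT = -9.8 × 2.1 = -20.58°C → T = 0.42°C
2400 → 4500 m (saturated, 6.3°C/km): ΔT = -6.3 × 2.1 = -13.23°C → T = -12.81°C
4500 → 3500 m (dry descent, 9.8°C/km): ΔT = +9.8 × 1 = +9.8°C → T = -3.01°C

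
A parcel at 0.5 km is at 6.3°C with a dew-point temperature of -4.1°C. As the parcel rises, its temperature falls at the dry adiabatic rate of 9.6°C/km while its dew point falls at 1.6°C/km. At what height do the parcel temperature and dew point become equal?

T and T_d converge at 9.6 − 1.6 = 8°C per km
Height above start = (6.3 − (-4.1)) / 8 = 1.3 km
LCL altitude = 500 m + 1300 m = 1800 m

1.8 km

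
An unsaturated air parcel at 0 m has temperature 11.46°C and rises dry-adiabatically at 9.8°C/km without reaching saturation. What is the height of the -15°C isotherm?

Height above start = (11.46 − (-15)) / 9.8 = 2.7 km
Altitude = 0 m + 2700 m = 2700 m

2700 m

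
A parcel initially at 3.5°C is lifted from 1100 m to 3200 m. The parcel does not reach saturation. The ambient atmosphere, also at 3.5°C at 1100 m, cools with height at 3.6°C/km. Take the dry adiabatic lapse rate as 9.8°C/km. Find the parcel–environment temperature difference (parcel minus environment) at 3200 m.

-13.02°C (parcel cooler than environment)

Parcel:
  1100–3200 m, dry: Δz = 2.1 km ⇒ ΔT = -20.58°C; T = -17.08°C
Environment:
  1100–3200 m, environment: Δz = 2.1 km ⇒ ΔT = -7.56°C; T = -4.06°C
T_parcel − T_env = -17.08 − (-4.06) = -13.02°C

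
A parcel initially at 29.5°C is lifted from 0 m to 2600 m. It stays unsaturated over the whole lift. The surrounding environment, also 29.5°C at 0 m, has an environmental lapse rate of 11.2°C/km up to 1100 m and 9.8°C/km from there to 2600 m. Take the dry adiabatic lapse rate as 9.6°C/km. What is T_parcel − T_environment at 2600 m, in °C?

+2.06°C (parcel warmer than environment)

Parcel:
  Dry to 2600 m: -9.6 × 2.6 km = -24.96°C, so T = 4.54°C.
Environment:
  Environment, lower layer to 1100 m: -11.2 × 1.1 km = -12.32°C, so T = 17.18°C.
  Environment, upper layer to 2600 m: -9.8 × 1.5 km = -14.7°C, so T = 2.48°C.
T_parcel − T_env = 4.54 − 2.48 = +2.06°C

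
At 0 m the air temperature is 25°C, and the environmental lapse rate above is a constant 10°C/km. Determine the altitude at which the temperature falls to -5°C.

3000 m

Height above start = (25 − (-5)) / 10 = 3 km
Altitude = 0 m + 3000 m = 3000 m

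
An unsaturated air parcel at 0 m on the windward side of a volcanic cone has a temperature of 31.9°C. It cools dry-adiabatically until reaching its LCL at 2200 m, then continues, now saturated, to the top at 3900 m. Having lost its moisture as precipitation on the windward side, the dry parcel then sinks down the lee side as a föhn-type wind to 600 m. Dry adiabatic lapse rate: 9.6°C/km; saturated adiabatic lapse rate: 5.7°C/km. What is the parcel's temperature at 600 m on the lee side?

0–2200 m, dry: Δz = 2.2 km ⇒ ΔT = -21.12°C; T = 10.78°C
2200–3900 m, saturated: Δz = 1.7 km ⇒ ΔT = -9.69°C; T = 1.09°C
3900–600 m, dry descent: Δz = 3.3 km ⇒ ΔT = +31.68°C; T = 32.77°C

32.77°C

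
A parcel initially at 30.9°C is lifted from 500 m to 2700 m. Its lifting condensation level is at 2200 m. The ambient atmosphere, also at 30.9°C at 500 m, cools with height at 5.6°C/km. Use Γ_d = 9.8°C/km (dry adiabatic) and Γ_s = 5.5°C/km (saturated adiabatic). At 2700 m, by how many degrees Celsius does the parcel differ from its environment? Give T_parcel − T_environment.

-7.09°C (parcel cooler than environment)

Parcel:
  From 500 m to 2200 m (dry): cools by 9.8 × 1.7 = 16.66°C, giving 14.24°C.
  From 2200 m to 2700 m (saturated): cools by 5.5 × 0.5 = 2.75°C, giving 11.49°C.
Environment:
  From 500 m to 2700 m (environment): cools by 5.6 × 2.2 = 12.32°C, giving 18.58°C.
T_parcel − T_env = 11.49 − 18.58 = -7.09°C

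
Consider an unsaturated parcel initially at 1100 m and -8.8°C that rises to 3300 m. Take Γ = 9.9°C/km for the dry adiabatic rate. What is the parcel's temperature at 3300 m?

From 1100 m to 3300 m (dry adiabatic): cools by 9.9 × 2.2 = 21.78°C, giving -30.58°C.

-30.58°C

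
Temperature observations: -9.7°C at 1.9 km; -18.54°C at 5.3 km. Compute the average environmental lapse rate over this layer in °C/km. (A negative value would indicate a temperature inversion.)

Γ = −ΔT/Δz = (-9.7 − (-18.54)) / (5300 − 1900) m
  = 8.84°C / 3.4 km = 2.6°C/km

2.6°C/km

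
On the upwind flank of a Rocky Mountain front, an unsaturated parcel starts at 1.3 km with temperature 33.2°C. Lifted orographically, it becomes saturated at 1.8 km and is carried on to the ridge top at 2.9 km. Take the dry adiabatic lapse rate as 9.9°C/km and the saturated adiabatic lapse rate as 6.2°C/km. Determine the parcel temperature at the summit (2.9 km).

1300–1800 m, dry: Δz = 0.5 km ⇒ ΔT = -4.95°C; T = 28.25°C
1800–2900 m, saturated: Δz = 1.1 km ⇒ ΔT = -6.82°C; T = 21.43°C

21.43°C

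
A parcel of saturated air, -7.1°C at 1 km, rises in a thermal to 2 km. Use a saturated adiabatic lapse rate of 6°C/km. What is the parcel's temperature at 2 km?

-13.1°C

1000–2000 m, saturated adiabatic: Δz = 1 km ⇒ ΔT = -6°C; T = -13.1°C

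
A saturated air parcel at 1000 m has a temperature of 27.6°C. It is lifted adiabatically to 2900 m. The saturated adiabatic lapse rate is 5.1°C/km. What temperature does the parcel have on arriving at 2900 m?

From 1000 m to 2900 m (saturated adiabatic): cools by 5.1 × 1.9 = 9.69°C, giving 17.91°C.

17.91°C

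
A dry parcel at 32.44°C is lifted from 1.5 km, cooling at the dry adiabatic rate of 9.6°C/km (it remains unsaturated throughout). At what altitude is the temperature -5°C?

5.4 km

Height above start = (32.44 − (-5)) / 9.6 = 3.9 km
Altitude = 1500 m + 3900 m = 5400 m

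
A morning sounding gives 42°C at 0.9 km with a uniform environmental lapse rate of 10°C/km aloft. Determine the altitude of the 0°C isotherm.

Height above start = (42 − 0) / 10 = 4.2 km
Altitude = 900 m + 4200 m = 5100 m

5.1 km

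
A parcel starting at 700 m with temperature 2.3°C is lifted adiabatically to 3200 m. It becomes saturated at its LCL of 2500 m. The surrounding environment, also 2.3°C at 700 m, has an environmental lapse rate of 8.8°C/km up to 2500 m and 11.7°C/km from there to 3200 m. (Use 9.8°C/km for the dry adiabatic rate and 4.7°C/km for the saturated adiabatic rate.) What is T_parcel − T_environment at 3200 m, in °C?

Parcel:
  700 → 2500 m (dry, 9.8°C/km): ΔT = -9.8 × 1.8 = -17.64°C → T = -15.34°C
  2500 → 3200 m (saturated, 4.7°C/km): ΔT = -4.7 × 0.7 = -3.29°C → T = -18.63°C
Environment:
  700 → 2500 m (environment, lower layer, 8.8°C/km): ΔT = -8.8 × 1.8 = -15.84°C → T = -13.54°C
  2500 → 3200 m (environment, upper layer, 11.7°C/km): ΔT = -11.7 × 0.7 = -8.19°C → T = -21.73°C
T_parcel − T_env = -18.63 − (-21.73) = +3.1°C

+3.1°C (parcel warmer than environment)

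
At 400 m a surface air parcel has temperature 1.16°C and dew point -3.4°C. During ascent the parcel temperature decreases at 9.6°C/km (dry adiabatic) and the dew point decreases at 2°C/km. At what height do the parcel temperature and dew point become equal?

1000 m

T and T_d converge at 9.6 − 2 = 7.6°C per km
Height above start = (1.16 − (-3.4)) / 7.6 = 0.6 km
LCL altitude = 400 m + 600 m = 1000 m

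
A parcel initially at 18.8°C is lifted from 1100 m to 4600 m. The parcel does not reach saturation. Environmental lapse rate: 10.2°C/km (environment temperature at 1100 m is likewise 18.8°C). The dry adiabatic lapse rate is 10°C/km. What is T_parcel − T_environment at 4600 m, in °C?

Parcel:
  1100–4600 m, dry: Δz = 3.5 km ⇒ ΔT = -35°C; T = -16.2°C
Environment:
  1100–4600 m, environment: Δz = 3.5 km ⇒ ΔT = -35.7°C; T = -16.9°C
T_parcel − T_env = -16.2 − (-16.9) = +0.7°C

+0.7°C (parcel warmer than environment)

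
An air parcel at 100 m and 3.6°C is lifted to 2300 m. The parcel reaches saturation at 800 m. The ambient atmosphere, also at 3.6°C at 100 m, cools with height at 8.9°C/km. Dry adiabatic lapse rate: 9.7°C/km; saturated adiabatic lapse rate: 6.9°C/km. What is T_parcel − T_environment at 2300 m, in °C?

Parcel:
  100–800 m, dry: Δz = 0.7 km ⇒ ΔT = -6.79°C; T = -3.19°C
  800–2300 m, saturated: Δz = 1.5 km ⇒ ΔT = -10.35°C; T = -13.54°C
Environment:
  100–2300 m, environment: Δz = 2.2 km ⇒ ΔT = -19.58°C; T = -15.98°C
T_parcel − T_env = -13.54 − (-15.98) = +2.44°C

+2.44°C (parcel warmer than environment)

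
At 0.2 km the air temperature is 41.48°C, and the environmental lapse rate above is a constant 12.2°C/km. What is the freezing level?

3.6 km

Height above start = (41.48 − 0) / 12.2 = 3.4 km
Altitude = 200 m + 3400 m = 3600 m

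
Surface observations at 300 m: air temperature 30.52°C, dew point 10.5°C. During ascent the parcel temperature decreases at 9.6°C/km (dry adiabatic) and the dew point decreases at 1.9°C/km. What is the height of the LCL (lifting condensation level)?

T and T_d converge at 9.6 − 1.9 = 7.7°C per km
Height above start = (30.52 − 10.5) / 7.7 = 2.6 km
LCL altitude = 300 m + 2600 m = 2900 m

2900 m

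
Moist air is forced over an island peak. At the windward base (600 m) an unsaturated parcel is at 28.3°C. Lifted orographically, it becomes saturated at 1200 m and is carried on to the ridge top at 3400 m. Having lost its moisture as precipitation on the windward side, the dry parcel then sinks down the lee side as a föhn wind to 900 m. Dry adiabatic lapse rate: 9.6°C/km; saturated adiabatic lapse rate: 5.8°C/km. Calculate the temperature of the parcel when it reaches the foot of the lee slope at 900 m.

33.78°C

600–1200 m, dry: Δz = 0.6 km ⇒ ΔT = -5.76°C; T = 22.54°C
1200–3400 m, saturated: Δz = 2.2 km ⇒ ΔT = -12.76°C; T = 9.78°C
3400–900 m, dry descent: Δz = 2.5 km ⇒ ΔT = +24°C; T = 33.78°C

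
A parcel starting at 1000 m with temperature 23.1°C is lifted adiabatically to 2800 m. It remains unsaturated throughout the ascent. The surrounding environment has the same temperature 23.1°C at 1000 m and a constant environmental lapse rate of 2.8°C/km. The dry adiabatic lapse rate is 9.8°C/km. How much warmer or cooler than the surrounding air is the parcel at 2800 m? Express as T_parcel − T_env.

Parcel:
  1000 → 2800 m (dry, 9.8°C/km): ΔT = -9.8 × 1.8 = -17.64°C → T = 5.46°C
Environment:
  1000 → 2800 m (environment, 2.8°C/km): ΔT = -2.8 × 1.8 = -5.04°C → T = 18.06°C
T_parcel − T_env = 5.46 − 18.06 = -12.6°C

-12.6°C (parcel cooler than environment)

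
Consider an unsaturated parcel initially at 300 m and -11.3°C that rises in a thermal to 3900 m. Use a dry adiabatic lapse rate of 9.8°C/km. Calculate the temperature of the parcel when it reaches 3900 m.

From 300 m to 3900 m (dry adiabatic): cools by 9.8 × 3.6 = 35.28°C, giving -46.58°C.

-46.58°C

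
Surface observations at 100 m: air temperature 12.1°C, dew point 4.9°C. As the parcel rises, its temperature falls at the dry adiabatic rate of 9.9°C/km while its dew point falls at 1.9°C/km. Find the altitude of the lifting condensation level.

1000 m

T and T_d converge at 9.9 − 1.9 = 8°C per km
Height above start = (12.1 − 4.9) / 8 = 0.9 km
LCL altitude = 100 m + 900 m = 1000 m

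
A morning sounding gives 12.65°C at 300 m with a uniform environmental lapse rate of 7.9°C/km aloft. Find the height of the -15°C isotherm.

3800 m

Height above start = (12.65 − (-15)) / 7.9 = 3.5 km
Altitude = 300 m + 3500 m = 3800 m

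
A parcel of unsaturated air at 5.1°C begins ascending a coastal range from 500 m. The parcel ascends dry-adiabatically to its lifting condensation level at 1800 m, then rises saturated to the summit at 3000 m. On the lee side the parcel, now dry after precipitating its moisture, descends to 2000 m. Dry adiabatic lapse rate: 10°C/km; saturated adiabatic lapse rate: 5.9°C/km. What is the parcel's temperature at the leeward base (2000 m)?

-4.98°C

Dry to 1800 m: -10 × 1.3 km = -13°C, so T = -7.9°C.
Saturated to 3000 m: -5.9 × 1.2 km = -7.08°C, so T = -14.98°C.
Dry descent to 2000 m: +10 × 1 km = +10°C, so T = -4.98°C.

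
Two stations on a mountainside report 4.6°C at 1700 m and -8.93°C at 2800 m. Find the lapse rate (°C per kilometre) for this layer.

Γ = −ΔT/Δz = (4.6 − (-8.93)) / (2800 − 1700) m
  = 13.53°C / 1.1 km = 12.3°C/km

12.3°C/km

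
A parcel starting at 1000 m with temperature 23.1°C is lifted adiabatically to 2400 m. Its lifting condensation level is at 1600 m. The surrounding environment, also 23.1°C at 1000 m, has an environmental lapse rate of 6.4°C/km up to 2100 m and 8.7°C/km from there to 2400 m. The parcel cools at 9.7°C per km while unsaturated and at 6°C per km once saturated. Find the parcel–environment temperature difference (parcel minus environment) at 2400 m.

Parcel:
  From 1000 m to 1600 m (dry): cools by 9.7 × 0.6 = 5.82°C, giving 17.28°C.
  From 1600 m to 2400 m (saturated): cools by 6 × 0.8 = 4.8°C, giving 12.48°C.
Environment:
  From 1000 m to 2100 m (environment, lower layer): cools by 6.4 × 1.1 = 7.04°C, giving 16.06°C.
  From 2100 m to 2400 m (environment, upper layer): cools by 8.7 × 0.3 = 2.61°C, giving 13.45°C.
T_parcel − T_env = 12.48 − 13.45 = -0.97°C

-0.97°C (parcel cooler than environment)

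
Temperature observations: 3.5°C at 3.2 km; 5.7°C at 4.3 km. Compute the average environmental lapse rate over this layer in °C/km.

Γ = −ΔT/Δz = (3.5 − 5.7) / (4300 − 3200) m
  = -2.2°C / 1.1 km = -2°C/km

-2°C/km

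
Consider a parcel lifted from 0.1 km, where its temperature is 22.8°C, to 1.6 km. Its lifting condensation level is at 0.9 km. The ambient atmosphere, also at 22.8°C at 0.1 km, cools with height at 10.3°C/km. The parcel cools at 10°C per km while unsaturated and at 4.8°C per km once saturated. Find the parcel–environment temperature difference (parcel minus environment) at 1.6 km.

+4.09°C (parcel warmer than environment)

Parcel:
  Dry to 900 m: -10 × 0.8 km = -8°C, so T = 14.8°C.
  Saturated to 1600 m: -4.8 × 0.7 km = -3.36°C, so T = 11.44°C.
Environment:
  Environment to 1600 m: -10.3 × 1.5 km = -15.45°C, so T = 7.35°C.
T_parcel − T_env = 11.44 − 7.35 = +4.09°C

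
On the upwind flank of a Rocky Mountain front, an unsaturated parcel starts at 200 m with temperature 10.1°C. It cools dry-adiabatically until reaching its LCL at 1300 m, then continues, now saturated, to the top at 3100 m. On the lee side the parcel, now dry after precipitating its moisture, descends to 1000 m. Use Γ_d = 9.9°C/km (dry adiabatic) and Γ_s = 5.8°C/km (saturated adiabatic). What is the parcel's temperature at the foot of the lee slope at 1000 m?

200 → 1300 m (dry, 9.9°C/km): ΔT = -9.9 × 1.1 = -10.89°C → T = -0.79°C
1300 → 3100 m (saturated, 5.8°C/km): ΔT = -5.8 × 1.8 = -10.44°C → T = -11.23°C
3100 → 1000 m (dry descent, 9.9°C/km): ΔT = +9.9 × 2.1 = +20.79°C → T = 9.56°C

9.56°C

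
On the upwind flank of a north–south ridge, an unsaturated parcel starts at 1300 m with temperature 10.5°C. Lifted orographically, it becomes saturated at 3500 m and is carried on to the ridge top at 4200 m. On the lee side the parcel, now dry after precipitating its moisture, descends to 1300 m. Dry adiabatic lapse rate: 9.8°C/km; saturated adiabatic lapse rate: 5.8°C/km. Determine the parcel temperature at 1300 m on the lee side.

Dry to 3500 m: -9.8 × 2.2 km = -21.56°C, so T = -11.06°C.
Saturated to 4200 m: -5.8 × 0.7 km = -4.06°C, so T = -15.12°C.
Dry descent to 1300 m: +9.8 × 2.9 km = +28.42°C, so T = 13.3°C.

13.3°C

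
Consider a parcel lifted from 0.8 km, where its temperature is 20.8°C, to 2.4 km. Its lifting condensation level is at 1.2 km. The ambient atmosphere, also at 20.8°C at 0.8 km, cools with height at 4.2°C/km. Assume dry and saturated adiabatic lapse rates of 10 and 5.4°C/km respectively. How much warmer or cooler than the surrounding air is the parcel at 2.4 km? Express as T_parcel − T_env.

-3.76°C (parcel cooler than environment)

Parcel:
  From 800 m to 1200 m (dry): cools by 10 × 0.4 = 4°C, giving 16.8°C.
  From 1200 m to 2400 m (saturated): cools by 5.4 × 1.2 = 6.48°C, giving 10.32°C.
Environment:
  From 800 m to 2400 m (environment): cools by 4.2 × 1.6 = 6.72°C, giving 14.08°C.
T_parcel − T_env = 10.32 − 14.08 = -3.76°C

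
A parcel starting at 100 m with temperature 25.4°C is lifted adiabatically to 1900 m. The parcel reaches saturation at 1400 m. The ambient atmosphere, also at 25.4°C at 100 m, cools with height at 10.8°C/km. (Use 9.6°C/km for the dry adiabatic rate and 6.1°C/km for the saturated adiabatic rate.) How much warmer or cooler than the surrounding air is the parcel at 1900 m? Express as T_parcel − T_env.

Parcel:
  100 → 1400 m (dry, 9.6°C/km): ΔT = -9.6 × 1.3 = -12.48°C → T = 12.92°C
  1400 → 1900 m (saturated, 6.1°C/km): ΔT = -6.1 × 0.5 = -3.05°C → T = 9.87°C
Environment:
  100 → 1900 m (environment, 10.8°C/km): ΔT = -10.8 × 1.8 = -19.44°C → T = 5.96°C
T_parcel − T_env = 9.87 − 5.96 = +3.91°C

+3.91°C (parcel warmer than environment)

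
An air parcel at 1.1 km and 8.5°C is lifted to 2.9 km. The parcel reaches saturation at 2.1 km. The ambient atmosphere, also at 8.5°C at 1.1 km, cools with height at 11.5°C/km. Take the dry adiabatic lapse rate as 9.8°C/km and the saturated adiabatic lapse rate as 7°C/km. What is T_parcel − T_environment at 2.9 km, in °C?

Parcel:
  Dry to 2100 m: -9.8 × 1 km = -9.8°C, so T = -1.3°C.
  Saturated to 2900 m: -7 × 0.8 km = -5.6°C, so T = -6.9°C.
Environment:
  Environment to 2900 m: -11.5 × 1.8 km = -20.7°C, so T = -12.2°C.
T_parcel − T_env = -6.9 − (-12.2) = +5.3°C

+5.3°C (parcel warmer than environment)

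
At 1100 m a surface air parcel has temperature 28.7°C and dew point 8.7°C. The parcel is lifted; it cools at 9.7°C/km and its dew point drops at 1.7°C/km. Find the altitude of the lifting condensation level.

3600 m

T and T_d converge at 9.7 − 1.7 = 8°C per km
Height above start = (28.7 − 8.7) / 8 = 2.5 km
LCL altitude = 1100 m + 2500 m = 3600 m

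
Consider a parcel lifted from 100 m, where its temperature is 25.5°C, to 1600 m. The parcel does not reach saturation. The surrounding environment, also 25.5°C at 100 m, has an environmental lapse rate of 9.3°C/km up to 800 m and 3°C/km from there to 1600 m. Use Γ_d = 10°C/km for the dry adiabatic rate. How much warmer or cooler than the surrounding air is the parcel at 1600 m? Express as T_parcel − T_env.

Parcel:
  100 → 1600 m (dry, 10°C/km): ΔT = -10 × 1.5 = -15°C → T = 10.5°C
Environment:
  100 → 800 m (environment, lower layer, 9.3°C/km): ΔT = -9.3 × 0.7 = -6.51°C → T = 18.99°C
  800 → 1600 m (environment, upper layer, 3°C/km): ΔT = -3 × 0.8 = -2.4°C → T = 16.59°C
T_parcel − T_env = 10.5 − 16.59 = -6.09°C

-6.09°C (parcel cooler than environment)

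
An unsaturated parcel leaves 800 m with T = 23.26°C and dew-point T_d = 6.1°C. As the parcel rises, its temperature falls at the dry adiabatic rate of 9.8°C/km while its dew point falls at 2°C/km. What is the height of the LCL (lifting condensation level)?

3000 m

T and T_d converge at 9.8 − 2 = 7.8°C per km
Height above start = (23.26 − 6.1) / 7.8 = 2.2 km
LCL altitude = 800 m + 2200 m = 3000 m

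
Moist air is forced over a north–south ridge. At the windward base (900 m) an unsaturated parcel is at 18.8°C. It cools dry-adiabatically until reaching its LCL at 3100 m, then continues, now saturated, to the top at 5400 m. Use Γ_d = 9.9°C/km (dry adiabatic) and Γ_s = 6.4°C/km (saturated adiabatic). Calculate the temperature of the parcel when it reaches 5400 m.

-17.7°C

900–3100 m, dry: Δz = 2.2 km ⇒ ΔT = -21.78°C; T = -2.98°C
3100–5400 m, saturated: Δz = 2.3 km ⇒ ΔT = -14.72°C; T = -17.7°C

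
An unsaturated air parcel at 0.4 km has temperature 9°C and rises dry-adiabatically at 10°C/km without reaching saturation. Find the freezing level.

Height above start = (9 − 0) / 10 = 0.9 km
Altitude = 400 m + 900 m = 1300 m

1.3 km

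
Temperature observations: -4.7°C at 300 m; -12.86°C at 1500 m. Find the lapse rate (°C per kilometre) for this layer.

6.8°C/km

Γ = −ΔT/Δz = (-4.7 − (-12.86)) / (1500 − 300) m
  = 8.16°C / 1.2 km = 6.8°C/km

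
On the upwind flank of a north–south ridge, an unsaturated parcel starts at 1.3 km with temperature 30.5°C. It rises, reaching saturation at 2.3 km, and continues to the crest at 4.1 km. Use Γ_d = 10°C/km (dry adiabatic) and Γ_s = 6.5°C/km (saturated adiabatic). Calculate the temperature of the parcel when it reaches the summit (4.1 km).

8.8°C

1300–2300 m, dry: Δz = 1 km ⇒ ΔT = -10°C; T = 20.5°C
2300–4100 m, saturated: Δz = 1.8 km ⇒ ΔT = -11.7°C; T = 8.8°C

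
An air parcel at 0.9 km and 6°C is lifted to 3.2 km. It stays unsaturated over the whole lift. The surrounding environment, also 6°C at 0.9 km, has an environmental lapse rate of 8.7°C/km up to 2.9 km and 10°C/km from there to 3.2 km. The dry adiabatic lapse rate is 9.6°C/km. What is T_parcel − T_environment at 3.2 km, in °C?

Parcel:
  From 900 m to 3200 m (dry): cools by 9.6 × 2.3 = 22.08°C, giving -16.08°C.
Environment:
  From 900 m to 2900 m (environment, lower layer): cools by 8.7 × 2 = 17.4°C, giving -11.4°C.
  From 2900 m to 3200 m (environment, upper layer): cools by 10 × 0.3 = 3°C, giving -14.4°C.
T_parcel − T_env = -16.08 − (-14.4) = -1.68°C

-1.68°C (parcel cooler than environment)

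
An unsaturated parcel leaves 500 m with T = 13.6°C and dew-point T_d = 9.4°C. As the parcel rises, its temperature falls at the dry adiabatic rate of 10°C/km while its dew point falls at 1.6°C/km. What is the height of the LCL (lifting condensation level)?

T and T_d converge at 10 − 1.6 = 8.4°C per km
Height above start = (13.6 − 9.4) / 8.4 = 0.5 km
LCL altitude = 500 m + 500 m = 1000 m

1000 m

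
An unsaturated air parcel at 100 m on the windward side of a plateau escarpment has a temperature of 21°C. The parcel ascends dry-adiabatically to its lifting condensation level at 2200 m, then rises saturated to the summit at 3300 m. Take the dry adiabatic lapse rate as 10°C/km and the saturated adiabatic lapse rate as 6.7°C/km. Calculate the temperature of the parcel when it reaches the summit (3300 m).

Dry to 2200 m: -10 × 2.1 km = -21°C, so T = 0°C.
Saturated to 3300 m: -6.7 × 1.1 km = -7.37°C, so T = -7.37°C.

-7.37°C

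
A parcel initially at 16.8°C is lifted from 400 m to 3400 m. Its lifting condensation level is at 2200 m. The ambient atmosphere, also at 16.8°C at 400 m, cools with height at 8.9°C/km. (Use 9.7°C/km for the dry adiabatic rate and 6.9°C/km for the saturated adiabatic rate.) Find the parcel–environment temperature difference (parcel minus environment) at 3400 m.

+0.96°C (parcel warmer than environment)

Parcel:
  From 400 m to 2200 m (dry): cools by 9.7 × 1.8 = 17.46°C, giving -0.66°C.
  From 2200 m to 3400 m (saturated): cools by 6.9 × 1.2 = 8.28°C, giving -8.94°C.
Environment:
  From 400 m to 3400 m (environment): cools by 8.9 × 3 = 26.7°C, giving -9.9°C.
T_parcel − T_env = -8.94 − (-9.9) = +0.96°C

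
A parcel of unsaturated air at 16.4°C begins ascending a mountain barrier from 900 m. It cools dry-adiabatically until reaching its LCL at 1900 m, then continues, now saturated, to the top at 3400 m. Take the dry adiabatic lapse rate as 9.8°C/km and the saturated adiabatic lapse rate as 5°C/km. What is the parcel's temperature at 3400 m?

-0.9°C

From 900 m to 1900 m (dry): cools by 9.8 × 1 = 9.8°C, giving 6.6°C.
From 1900 m to 3400 m (saturated): cools by 5 × 1.5 = 7.5°C, giving -0.9°C.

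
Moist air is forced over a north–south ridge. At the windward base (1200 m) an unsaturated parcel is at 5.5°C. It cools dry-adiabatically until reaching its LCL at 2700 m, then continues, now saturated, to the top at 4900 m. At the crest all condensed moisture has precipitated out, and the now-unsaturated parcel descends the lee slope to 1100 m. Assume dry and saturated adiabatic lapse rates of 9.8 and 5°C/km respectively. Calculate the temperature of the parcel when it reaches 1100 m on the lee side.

17.04°C

1200–2700 m, dry: Δz = 1.5 km ⇒ ΔT = -14.7°C; T = -9.2°C
2700–4900 m, saturated: Δz = 2.2 km ⇒ ΔT = -11°C; T = -20.2°C
4900–1100 m, dry descent: Δz = 3.8 km ⇒ ΔT = +37.24°C; T = 17.04°C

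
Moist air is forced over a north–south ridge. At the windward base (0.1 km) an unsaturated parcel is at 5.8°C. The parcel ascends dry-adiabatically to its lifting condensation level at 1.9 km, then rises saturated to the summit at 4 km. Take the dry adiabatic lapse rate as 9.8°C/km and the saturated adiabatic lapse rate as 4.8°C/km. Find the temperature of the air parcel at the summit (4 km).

-21.92°C

Dry to 1900 m: -9.8 × 1.8 km = -17.64°C, so T = -11.84°C.
Saturated to 4000 m: -4.8 × 2.1 km = -10.08°C, so T = -21.92°C.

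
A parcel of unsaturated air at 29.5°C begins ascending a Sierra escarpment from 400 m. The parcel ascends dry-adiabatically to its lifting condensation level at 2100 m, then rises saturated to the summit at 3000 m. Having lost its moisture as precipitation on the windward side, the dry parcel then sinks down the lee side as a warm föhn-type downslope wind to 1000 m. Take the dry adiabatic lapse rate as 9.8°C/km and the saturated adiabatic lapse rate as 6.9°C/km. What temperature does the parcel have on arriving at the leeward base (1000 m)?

400 → 2100 m (dry, 9.8°C/km): ΔT = -9.8 × 1.7 = -16.66°C → T = 12.84°C
2100 → 3000 m (saturated, 6.9°C/km): ΔT = -6.9 × 0.9 = -6.21°C → T = 6.63°C
3000 → 1000 m (dry descent, 9.8°C/km): ΔT = +9.8 × 2 = +19.6°C → T = 26.23°C

26.23°C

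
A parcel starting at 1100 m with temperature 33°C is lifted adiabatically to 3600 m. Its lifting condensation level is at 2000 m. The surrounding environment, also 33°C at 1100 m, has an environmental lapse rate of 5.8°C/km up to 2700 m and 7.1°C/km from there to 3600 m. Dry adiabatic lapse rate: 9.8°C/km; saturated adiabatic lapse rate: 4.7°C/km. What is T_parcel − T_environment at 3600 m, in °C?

Parcel:
  1100 → 2000 m (dry, 9.8°C/km): ΔT = -9.8 × 0.9 = -8.82°C → T = 24.18°C
  2000 → 3600 m (saturated, 4.7°C/km): ΔT = -4.7 × 1.6 = -7.52°C → T = 16.66°C
Environment:
  1100 → 2700 m (environment, lower layer, 5.8°C/km): ΔT = -5.8 × 1.6 = -9.28°C → T = 23.72°C
  2700 → 3600 m (environment, upper layer, 7.1°C/km): ΔT = -7.1 × 0.9 = -6.39°C → T = 17.33°C
T_parcel − T_env = 16.66 − 17.33 = -0.67°C

-0.67°C (parcel cooler than environment)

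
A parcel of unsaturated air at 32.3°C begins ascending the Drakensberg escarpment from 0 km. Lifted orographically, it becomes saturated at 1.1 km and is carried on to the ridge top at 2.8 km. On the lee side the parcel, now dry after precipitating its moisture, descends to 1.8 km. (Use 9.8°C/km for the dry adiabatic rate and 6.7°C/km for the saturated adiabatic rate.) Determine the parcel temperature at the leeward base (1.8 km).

Dry to 1100 m: -9.8 × 1.1 km = -10.78°C, so T = 21.52°C.
Saturated to 2800 m: -6.7 × 1.7 km = -11.39°C, so T = 10.13°C.
Dry descent to 1800 m: +9.8 × 1 km = +9.8°C, so T = 19.93°C.

19.93°C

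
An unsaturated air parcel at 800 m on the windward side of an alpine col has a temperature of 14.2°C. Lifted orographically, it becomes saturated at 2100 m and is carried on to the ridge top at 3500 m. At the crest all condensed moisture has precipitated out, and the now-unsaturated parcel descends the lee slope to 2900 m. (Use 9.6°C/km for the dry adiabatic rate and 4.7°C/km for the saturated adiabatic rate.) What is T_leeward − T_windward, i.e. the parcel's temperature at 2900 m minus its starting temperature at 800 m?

From 800 m to 2100 m (dry): cools by 9.6 × 1.3 = 12.48°C, giving 1.72°C.
From 2100 m to 3500 m (saturated): cools by 4.7 × 1.4 = 6.58°C, giving -4.86°C.
From 3500 m to 2900 m (dry descent): warms by 9.6 × 0.6 = 5.76°C, giving 0.9°C.
Net change vs windward start: 0.9 − 14.2 = -13.3°C

-13.3°C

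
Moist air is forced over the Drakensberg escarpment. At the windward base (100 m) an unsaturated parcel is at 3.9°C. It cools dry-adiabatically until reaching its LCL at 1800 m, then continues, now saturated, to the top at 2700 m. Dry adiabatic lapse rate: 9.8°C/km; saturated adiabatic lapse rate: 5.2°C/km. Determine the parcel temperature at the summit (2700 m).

-17.44°C

100–1800 m, dry: Δz = 1.7 km ⇒ ΔT = -16.66°C; T = -12.76°C
1800–2700 m, saturated: Δz = 0.9 km ⇒ ΔT = -4.68°C; T = -17.44°C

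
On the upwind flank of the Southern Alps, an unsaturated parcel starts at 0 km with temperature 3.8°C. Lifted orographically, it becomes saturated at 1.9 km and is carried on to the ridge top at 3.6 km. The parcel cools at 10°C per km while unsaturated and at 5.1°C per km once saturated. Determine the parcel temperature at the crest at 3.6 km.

0 → 1900 m (dry, 10°C/km): ΔT = -10 × 1.9 = -19°C → T = -15.2°C
1900 → 3600 m (saturated, 5.1°C/km): ΔT = -5.1 × 1.7 = -8.67°C → T = -23.87°C

-23.87°C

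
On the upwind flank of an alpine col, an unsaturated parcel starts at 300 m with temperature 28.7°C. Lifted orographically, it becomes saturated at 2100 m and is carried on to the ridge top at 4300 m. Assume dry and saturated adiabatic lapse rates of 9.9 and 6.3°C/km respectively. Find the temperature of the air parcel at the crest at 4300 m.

From 300 m to 2100 m (dry): cools by 9.9 × 1.8 = 17.82°C, giving 10.88°C.
From 2100 m to 4300 m (saturated): cools by 6.3 × 2.2 = 13.86°C, giving -2.98°C.

-2.98°C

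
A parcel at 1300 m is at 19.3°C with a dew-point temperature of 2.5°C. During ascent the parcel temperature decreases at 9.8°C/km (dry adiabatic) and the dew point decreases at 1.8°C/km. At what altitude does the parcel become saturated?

T and T_d converge at 9.8 − 1.8 = 8°C per km
Height above start = (19.3 − 2.5) / 8 = 2.1 km
LCL altitude = 1300 m + 2100 m = 3400 m

3400 m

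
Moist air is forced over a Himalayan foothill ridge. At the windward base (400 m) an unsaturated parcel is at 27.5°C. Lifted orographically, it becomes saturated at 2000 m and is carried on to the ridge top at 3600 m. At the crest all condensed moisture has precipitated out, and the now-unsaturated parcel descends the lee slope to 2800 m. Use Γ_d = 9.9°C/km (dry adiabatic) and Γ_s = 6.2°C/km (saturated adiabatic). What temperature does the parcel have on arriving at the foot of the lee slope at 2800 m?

9.66°C

From 400 m to 2000 m (dry): cools by 9.9 × 1.6 = 15.84°C, giving 11.66°C.
From 2000 m to 3600 m (saturated): cools by 6.2 × 1.6 = 9.92°C, giving 1.74°C.
From 3600 m to 2800 m (dry descent): warms by 9.9 × 0.8 = 7.92°C, giving 9.66°C.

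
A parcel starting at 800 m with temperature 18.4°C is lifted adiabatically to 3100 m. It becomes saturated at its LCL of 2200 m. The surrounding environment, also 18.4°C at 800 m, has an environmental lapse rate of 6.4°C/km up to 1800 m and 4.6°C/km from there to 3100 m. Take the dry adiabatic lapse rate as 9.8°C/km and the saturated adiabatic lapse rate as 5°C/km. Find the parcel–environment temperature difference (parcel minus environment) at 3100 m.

-5.84°C (parcel cooler than environment)

Parcel:
  Dry to 2200 m: -9.8 × 1.4 km = -13.72°C, so T = 4.68°C.
  Saturated to 3100 m: -5 × 0.9 km = -4.5°C, so T = 0.18°C.
Environment:
  Environment, lower layer to 1800 m: -6.4 × 1 km = -6.4°C, so T = 12°C.
  Environment, upper layer to 3100 m: -4.6 × 1.3 km = -5.98°C, so T = 6.02°C.
T_parcel − T_env = 0.18 − 6.02 = -5.84°C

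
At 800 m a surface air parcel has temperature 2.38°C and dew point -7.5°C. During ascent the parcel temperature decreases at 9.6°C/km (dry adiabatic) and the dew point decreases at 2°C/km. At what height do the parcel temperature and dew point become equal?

2100 m

T and T_d converge at 9.6 − 2 = 7.6°C per km
Height above start = (2.38 − (-7.5)) / 7.6 = 1.3 km
LCL altitude = 800 m + 1300 m = 2100 m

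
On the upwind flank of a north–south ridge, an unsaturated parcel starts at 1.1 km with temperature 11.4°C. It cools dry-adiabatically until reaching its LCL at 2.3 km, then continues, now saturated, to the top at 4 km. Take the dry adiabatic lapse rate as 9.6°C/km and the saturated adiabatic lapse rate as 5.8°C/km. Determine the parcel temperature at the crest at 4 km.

1100–2300 m, dry: Δz = 1.2 km ⇒ ΔT = -11.52°C; T = -0.12°C
2300–4000 m, saturated: Δz = 1.7 km ⇒ ΔT = -9.86°C; T = -9.98°C

-9.98°C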